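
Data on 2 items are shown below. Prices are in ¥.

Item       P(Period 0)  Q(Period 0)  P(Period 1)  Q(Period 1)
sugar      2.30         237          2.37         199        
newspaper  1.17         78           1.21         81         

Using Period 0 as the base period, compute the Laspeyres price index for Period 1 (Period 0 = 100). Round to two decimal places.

103.10

Laspeyres price index uses base-period quantities as weights.
ΣP(Period 1)·Q(Period 0) = 2.37×237 + 1.21×78 = 561.69 + 94.38 = 656.07
ΣP(Period 0)·Q(Period 0) = 2.30×237 + 1.17×78 = 545.1 + 91.26 = 636.36
Index = 656.07 / 636.36 × 100 = 103.0973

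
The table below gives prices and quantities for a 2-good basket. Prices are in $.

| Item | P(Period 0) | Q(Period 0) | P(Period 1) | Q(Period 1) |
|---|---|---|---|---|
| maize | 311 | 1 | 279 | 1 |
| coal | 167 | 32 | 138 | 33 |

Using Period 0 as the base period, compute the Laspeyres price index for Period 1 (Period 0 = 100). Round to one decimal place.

Laspeyres price index uses base-period quantities as weights.
ΣP(Period 1)·Q(Period 0) = 279×1 + 138×32 = 279 + 4416 = 4695
ΣP(Period 0)·Q(Period 0) = 311×1 + 167×32 = 311 + 5344 = 5655
Index = 4695 / 5655 × 100 = 83.0239

83.0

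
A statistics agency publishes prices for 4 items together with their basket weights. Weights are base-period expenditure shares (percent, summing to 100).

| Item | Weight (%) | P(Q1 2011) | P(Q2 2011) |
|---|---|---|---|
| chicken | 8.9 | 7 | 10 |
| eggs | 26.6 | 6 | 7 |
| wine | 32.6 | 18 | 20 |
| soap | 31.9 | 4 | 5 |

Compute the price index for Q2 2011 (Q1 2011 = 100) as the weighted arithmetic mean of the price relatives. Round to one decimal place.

chicken: 8.9 × (10/7) = 8.9 × 1.428571 = 12.7143
eggs: 26.6 × (7/6) = 26.6 × 1.166667 = 31.0333
wine: 32.6 × (20/18) = 32.6 × 1.111111 = 36.2222
soap: 31.9 × (5/4) = 31.9 × 1.250000 = 39.8750
Index = Σ wᵢ·(p₁ᵢ/p₀ᵢ) = 12.7143 + 31.0333 + 36.2222 + 39.8750 = 119.8448

119.8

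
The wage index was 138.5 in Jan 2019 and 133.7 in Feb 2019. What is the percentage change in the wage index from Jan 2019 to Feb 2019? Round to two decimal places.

Change = (133.7 − 138.5) / 138.5 × 100
       = -4.8 / 138.5 × 100 = -3.4657%

-3.47%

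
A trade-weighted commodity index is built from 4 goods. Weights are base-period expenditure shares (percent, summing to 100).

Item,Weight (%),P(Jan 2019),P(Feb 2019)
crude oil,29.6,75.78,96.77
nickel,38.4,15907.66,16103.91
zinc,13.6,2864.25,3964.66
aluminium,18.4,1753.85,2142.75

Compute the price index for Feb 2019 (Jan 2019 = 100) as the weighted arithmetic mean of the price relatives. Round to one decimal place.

crude oil: 29.6 × (96.77/75.78) = 29.6 × 1.276986 = 37.7988
nickel: 38.4 × (16103.91/15907.66) = 38.4 × 1.012337 = 38.8737
zinc: 13.6 × (3964.66/2864.25) = 13.6 × 1.384188 = 18.8250
aluminium: 18.4 × (2142.75/1753.85) = 18.4 × 1.221741 = 22.4800
Index = Σ wᵢ·(p₁ᵢ/p₀ᵢ) = 37.7988 + 38.8737 + 18.8250 + 22.4800 = 117.9775

118.0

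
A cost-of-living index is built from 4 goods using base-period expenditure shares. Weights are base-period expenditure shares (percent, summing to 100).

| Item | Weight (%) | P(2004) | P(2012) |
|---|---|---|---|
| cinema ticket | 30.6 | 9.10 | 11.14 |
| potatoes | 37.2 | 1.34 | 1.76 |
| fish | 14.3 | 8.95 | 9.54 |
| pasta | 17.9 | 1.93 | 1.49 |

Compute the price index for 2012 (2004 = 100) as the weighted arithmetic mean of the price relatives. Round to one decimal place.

cinema ticket: 30.6 × (11.14/9.10) = 30.6 × 1.224176 = 37.4598
potatoes: 37.2 × (1.76/1.34) = 37.2 × 1.313433 = 48.8597
fish: 14.3 × (9.54/8.95) = 14.3 × 1.065922 = 15.2427
pasta: 17.9 × (1.49/1.93) = 17.9 × 0.772021 = 13.8192
Index = Σ wᵢ·(p₁ᵢ/p₀ᵢ) = 37.4598 + 48.8597 + 15.2427 + 13.8192 = 115.3813

115.4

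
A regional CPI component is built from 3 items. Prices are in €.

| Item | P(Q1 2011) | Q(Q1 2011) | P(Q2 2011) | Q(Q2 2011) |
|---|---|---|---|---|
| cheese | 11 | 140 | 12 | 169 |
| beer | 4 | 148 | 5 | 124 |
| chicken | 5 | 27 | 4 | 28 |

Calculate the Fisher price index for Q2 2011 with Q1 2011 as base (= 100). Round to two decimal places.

111.07

Laspeyres component (base-period weights):
ΣP(Q2 2011)Q(Q1 2011) = 12×140 + 5×148 + 4×27 = 1680 + 740 + 108 = 2528
ΣP(Q1 2011)Q(Q1 2011) = 11×140 + 4×148 + 5×27 = 1540 + 592 + 135 = 2267
L = 2528 / 2267 × 100 = 111.5130
Paasche component (current-period weights):
ΣP(Q2 2011)Q(Q2 2011) = 12×169 + 5×124 + 4×28 = 2028 + 620 + 112 = 2760
ΣP(Q1 2011)Q(Q2 2011) = 11×169 + 4×124 + 5×28 = 1859 + 496 + 140 = 2495
P = 2760 / 2495 × 100 = 110.6212
Fisher = √(L × P) = √(111.5130 × 110.6212) = 111.0662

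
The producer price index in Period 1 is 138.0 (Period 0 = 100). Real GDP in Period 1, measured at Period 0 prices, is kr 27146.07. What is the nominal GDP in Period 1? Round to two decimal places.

Nominal = Real × (Index/100) = 27146.07 × (138.0/100)
        = 27146.07 × 1.380 = 37461.5766

37461.58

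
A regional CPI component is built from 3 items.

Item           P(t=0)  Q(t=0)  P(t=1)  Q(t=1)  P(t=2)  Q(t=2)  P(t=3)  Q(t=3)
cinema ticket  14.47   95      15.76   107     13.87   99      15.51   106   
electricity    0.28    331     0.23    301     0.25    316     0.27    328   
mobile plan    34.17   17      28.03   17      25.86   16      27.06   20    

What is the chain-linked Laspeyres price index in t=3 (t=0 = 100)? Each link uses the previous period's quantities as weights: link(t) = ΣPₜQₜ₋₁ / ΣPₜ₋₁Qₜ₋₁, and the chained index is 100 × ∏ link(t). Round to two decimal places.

Link t=0→t=1:
ΣP(t=1)Q(t=0) = 15.76×95 + 0.23×331 + 28.03×17 = 1497.2 + 76.13 + 476.51 = 2049.84
ΣP(t=0)Q(t=0) = 14.47×95 + 0.28×331 + 34.17×17 = 1374.65 + 92.68 + 580.89 = 2048.22
link = 2049.84/2048.22 = 1.000791
Link t=1→t=2:
ΣP(t=2)Q(t=1) = 13.87×107 + 0.25×301 + 25.86×17 = 1484.09 + 75.25 + 439.62 = 1998.96
ΣP(t=1)Q(t=1) = 15.76×107 + 0.23×301 + 28.03×17 = 1686.32 + 69.23 + 476.51 = 2232.06
link = 1998.96/2232.06 = 0.895567
Link t=2→t=3:
ΣP(t=3)Q(t=2) = 15.51×99 + 0.27×316 + 27.06×16 = 1535.49 + 85.32 + 432.96 = 2053.77
ΣP(t=2)Q(t=2) = 13.87×99 + 0.25×316 + 25.86×16 = 1373.13 + 79 + 413.76 = 1865.89
link = 2053.77/1865.89 = 1.100692
Chained index = 100 × 1.000791 × 0.895567 × 1.100692 = 98.6523

98.65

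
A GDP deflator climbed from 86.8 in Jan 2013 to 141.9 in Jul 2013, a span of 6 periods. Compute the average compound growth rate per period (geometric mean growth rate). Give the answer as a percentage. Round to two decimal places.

8.54%

Growth factor = (141.9/86.8)^(1/6) = (1.634793)^(1/6) = 1.085368
Growth rate = 1.085368 − 1 = 0.085368 = 8.5368%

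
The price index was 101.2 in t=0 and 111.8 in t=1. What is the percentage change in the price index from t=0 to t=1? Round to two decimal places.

10.47%

Change = (111.8 − 101.2) / 101.2 × 100
       = 10.6 / 101.2 × 100 = 10.4743%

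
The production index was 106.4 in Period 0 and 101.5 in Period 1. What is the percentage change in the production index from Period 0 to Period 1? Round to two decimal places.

Change = (101.5 − 106.4) / 106.4 × 100
       = -4.9 / 106.4 × 100 = -4.6053%

-4.61%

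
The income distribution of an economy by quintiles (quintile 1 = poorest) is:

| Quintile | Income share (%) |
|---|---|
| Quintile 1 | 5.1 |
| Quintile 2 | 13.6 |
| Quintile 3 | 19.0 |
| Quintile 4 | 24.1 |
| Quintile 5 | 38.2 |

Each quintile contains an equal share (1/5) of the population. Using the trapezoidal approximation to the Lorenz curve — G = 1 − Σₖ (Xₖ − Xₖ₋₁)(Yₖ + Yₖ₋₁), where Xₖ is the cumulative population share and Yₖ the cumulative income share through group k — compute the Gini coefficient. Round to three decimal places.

0.307

Cumulative income shares Yₖ: 0.0510, 0.1870, 0.3770, 0.6180, 1.0000
Σ (Xₖ−Xₖ₋₁)(Yₖ+Yₖ₋₁) = (1/5)(0.0510+0.0000) + (1/5)(0.1870+0.0510) + (1/5)(0.3770+0.1870) + (1/5)(0.6180+0.3770) + (1/5)(1.0000+0.6180)
  = 0.0102 + 0.0476 + 0.1128 + 0.1990 + 0.3236 = 0.6932
G = 1 − 0.6932 = 0.3068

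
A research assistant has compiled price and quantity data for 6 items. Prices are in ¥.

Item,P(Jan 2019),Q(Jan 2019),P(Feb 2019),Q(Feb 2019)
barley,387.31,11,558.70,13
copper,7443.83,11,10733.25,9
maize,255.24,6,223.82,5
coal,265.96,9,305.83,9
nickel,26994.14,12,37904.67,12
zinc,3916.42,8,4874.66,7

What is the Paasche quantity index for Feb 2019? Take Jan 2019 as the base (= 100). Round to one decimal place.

95.9

Paasche quantity index uses current-period prices as weights.
ΣP(Feb 2019)·Q(Feb 2019) = 558.70×13 + 10733.25×9 + 223.82×5 + 305.83×9 + 37904.67×12 + 4874.66×7 = 7263.1 + 96599.25 + 1119.1 + 2752.47 + 454856.04 + 34122.62 = 596712.58
ΣP(Feb 2019)·Q(Jan 2019) = 558.70×11 + 10733.25×11 + 223.82×6 + 305.83×9 + 37904.67×12 + 4874.66×8 = 6145.7 + 118065.75 + 1342.92 + 2752.47 + 454856.04 + 38997.28 = 622160.16
Index = 596712.58 / 622160.16 × 100 = 95.9098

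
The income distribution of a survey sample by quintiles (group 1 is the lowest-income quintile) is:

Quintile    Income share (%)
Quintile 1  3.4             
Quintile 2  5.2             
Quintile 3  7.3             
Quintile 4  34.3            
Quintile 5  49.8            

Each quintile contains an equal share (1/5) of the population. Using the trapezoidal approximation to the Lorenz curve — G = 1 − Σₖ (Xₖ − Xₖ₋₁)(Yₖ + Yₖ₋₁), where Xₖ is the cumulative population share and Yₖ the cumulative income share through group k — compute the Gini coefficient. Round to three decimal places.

0.488

Cumulative income shares Yₖ: 0.0340, 0.0860, 0.1590, 0.5020, 1.0000
Σ (Xₖ−Xₖ₋₁)(Yₖ+Yₖ₋₁) = (1/5)(0.0340+0.0000) + (1/5)(0.0860+0.0340) + (1/5)(0.1590+0.0860) + (1/5)(0.5020+0.1590) + (1/5)(1.0000+0.5020)
  = 0.0068 + 0.0240 + 0.0490 + 0.1322 + 0.3004 = 0.5124
G = 1 − 0.5124 = 0.4876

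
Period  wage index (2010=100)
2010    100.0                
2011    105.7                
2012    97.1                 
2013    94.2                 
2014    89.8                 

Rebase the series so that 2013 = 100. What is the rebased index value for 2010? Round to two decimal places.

106.16

Rebased(2010) = 100.0 / 94.2 × 100 = 106.1571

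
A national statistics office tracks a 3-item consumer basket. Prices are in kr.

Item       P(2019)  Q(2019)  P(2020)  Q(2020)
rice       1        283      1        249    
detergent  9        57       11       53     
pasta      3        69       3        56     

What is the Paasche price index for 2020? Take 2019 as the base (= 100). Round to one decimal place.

111.9

Paasche price index uses current-period quantities as weights.
ΣP(2020)·Q(2020) = 1×249 + 11×53 + 3×56 = 249 + 583 + 168 = 1000
ΣP(2019)·Q(2020) = 1×249 + 9×53 + 3×56 = 249 + 477 + 168 = 894
Index = 1000 / 894 × 100 = 111.8568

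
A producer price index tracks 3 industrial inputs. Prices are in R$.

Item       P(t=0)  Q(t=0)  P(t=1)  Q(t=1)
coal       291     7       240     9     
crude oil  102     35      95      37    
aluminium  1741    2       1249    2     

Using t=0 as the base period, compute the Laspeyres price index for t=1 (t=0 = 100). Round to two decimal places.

82.55

Laspeyres price index uses base-period quantities as weights.
ΣP(t=1)·Q(t=0) = 240×7 + 95×35 + 1249×2 = 1680 + 3325 + 2498 = 7503
ΣP(t=0)·Q(t=0) = 291×7 + 102×35 + 1741×2 = 2037 + 3570 + 3482 = 9089
Index = 7503 / 9089 × 100 = 82.5503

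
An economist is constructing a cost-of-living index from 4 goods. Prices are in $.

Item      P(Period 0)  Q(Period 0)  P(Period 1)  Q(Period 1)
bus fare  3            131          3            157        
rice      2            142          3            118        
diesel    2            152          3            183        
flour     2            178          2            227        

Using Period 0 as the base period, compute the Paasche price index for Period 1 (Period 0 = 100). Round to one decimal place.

Paasche price index uses current-period quantities as weights.
ΣP(Period 1)·Q(Period 1) = 3×157 + 3×118 + 3×183 + 2×227 = 471 + 354 + 549 + 454 = 1828
ΣP(Period 0)·Q(Period 1) = 3×157 + 2×118 + 2×183 + 2×227 = 471 + 236 + 366 + 454 = 1527
Index = 1828 / 1527 × 100 = 119.7119

119.7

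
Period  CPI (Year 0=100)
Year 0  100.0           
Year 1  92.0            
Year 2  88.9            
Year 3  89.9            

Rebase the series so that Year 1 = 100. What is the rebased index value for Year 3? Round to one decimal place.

97.7

Rebased(Year 3) = 89.9 / 92.0 × 100 = 97.7174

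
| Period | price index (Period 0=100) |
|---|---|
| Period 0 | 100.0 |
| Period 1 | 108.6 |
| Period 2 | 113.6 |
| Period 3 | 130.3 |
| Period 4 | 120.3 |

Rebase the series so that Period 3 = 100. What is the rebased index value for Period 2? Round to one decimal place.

Rebased(Period 2) = 113.6 / 130.3 × 100 = 87.1834

87.2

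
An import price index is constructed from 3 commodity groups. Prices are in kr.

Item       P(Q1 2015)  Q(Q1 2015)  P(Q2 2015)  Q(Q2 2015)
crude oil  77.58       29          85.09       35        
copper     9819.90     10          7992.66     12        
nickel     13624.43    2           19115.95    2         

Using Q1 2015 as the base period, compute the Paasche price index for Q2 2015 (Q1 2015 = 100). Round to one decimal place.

Paasche price index uses current-period quantities as weights.
ΣP(Q2 2015)·Q(Q2 2015) = 85.09×35 + 7992.66×12 + 19115.95×2 = 2978.15 + 95911.92 + 38231.9 = 137121.97
ΣP(Q1 2015)·Q(Q2 2015) = 77.58×35 + 9819.90×12 + 13624.43×2 = 2715.3 + 117838.8 + 27248.86 = 147802.96
Index = 137121.97 / 147802.96 × 100 = 92.7735

92.8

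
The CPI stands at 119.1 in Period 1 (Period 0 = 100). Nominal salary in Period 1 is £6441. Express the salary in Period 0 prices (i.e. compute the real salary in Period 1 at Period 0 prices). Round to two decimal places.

Real = Nominal ÷ (Index/100) = 6441 ÷ (119.1/100)
     = 6441 ÷ 1.191 = 5408.0605

5408.06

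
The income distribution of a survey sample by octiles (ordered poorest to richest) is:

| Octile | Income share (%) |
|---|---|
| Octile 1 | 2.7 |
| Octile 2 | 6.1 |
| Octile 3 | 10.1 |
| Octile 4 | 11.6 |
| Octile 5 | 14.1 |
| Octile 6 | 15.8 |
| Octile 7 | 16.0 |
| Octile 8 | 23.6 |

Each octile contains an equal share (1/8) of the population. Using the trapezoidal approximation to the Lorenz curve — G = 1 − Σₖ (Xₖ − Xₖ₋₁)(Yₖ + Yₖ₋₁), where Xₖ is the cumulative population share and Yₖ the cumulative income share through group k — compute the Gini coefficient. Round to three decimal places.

Cumulative income shares Yₖ: 0.0270, 0.0880, 0.1890, 0.3050, 0.4460, 0.6040, 0.7640, 1.0000
Σ (Xₖ−Xₖ₋₁)(Yₖ+Yₖ₋₁) = (1/8)(0.0270+0.0000) + (1/8)(0.0880+0.0270) + (1/8)(0.1890+0.0880) + (1/8)(0.3050+0.1890) + (1/8)(0.4460+0.3050) + (1/8)(0.6040+0.4460) + (1/8)(0.7640+0.6040) + (1/8)(1.0000+0.7640)
  = 0.0034 + 0.0144 + 0.0346 + 0.0617 + 0.0939 + 0.1312 + 0.1710 + 0.2205 = 0.7307
G = 1 − 0.7307 = 0.2693

0.269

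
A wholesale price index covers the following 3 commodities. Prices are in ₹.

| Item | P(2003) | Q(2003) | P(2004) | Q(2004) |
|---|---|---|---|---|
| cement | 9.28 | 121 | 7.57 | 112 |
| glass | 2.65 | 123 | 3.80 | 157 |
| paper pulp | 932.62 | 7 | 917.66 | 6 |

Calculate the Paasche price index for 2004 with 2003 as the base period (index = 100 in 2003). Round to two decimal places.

Paasche price index uses current-period quantities as weights.
ΣP(2004)·Q(2004) = 7.57×112 + 3.80×157 + 917.66×6 = 847.84 + 596.6 + 5505.96 = 6950.4
ΣP(2003)·Q(2004) = 9.28×112 + 2.65×157 + 932.62×6 = 1039.36 + 416.05 + 5595.72 = 7051.13
Index = 6950.4 / 7051.13 × 100 = 98.5714

98.57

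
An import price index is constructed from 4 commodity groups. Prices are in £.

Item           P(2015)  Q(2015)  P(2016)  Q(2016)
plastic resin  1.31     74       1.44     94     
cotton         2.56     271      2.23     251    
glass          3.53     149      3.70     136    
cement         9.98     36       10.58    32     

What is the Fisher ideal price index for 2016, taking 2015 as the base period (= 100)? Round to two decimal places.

98.12

Laspeyres component (base-period weights):
ΣP(2016)Q(2015) = 1.44×74 + 2.23×271 + 3.70×149 + 10.58×36 = 106.56 + 604.33 + 551.3 + 380.88 = 1643.07
ΣP(2015)Q(2015) = 1.31×74 + 2.56×271 + 3.53×149 + 9.98×36 = 96.94 + 693.76 + 525.97 + 359.28 = 1675.95
L = 1643.07 / 1675.95 × 100 = 98.0381
Paasche component (current-period weights):
ΣP(2016)Q(2016) = 1.44×94 + 2.23×251 + 3.70×136 + 10.58×32 = 135.36 + 559.73 + 503.2 + 338.56 = 1536.85
ΣP(2015)Q(2016) = 1.31×94 + 2.56×251 + 3.53×136 + 9.98×32 = 123.14 + 642.56 + 480.08 + 319.36 = 1565.14
P = 1536.85 / 1565.14 × 100 = 98.1925
Fisher = √(L × P) = √(98.0381 × 98.1925) = 98.1153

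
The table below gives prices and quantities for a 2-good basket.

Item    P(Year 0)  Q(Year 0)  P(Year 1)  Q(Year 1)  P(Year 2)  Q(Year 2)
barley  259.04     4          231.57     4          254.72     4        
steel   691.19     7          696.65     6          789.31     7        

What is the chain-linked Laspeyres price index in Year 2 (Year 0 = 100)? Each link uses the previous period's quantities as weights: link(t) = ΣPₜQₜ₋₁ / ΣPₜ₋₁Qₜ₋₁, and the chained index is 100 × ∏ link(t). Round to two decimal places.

111.33

Link Year 0→Year 1:
ΣP(Year 1)Q(Year 0) = 231.57×4 + 696.65×7 = 926.28 + 4876.55 = 5802.83
ΣP(Year 0)Q(Year 0) = 259.04×4 + 691.19×7 = 1036.16 + 4838.33 = 5874.49
link = 5802.83/5874.49 = 0.987801
Link Year 1→Year 2:
ΣP(Year 2)Q(Year 1) = 254.72×4 + 789.31×6 = 1018.88 + 4735.86 = 5754.74
ΣP(Year 1)Q(Year 1) = 231.57×4 + 696.65×6 = 926.28 + 4179.9 = 5106.18
link = 5754.74/5106.18 = 1.127015
Chained index = 100 × 0.987801 × 1.127015 = 111.3267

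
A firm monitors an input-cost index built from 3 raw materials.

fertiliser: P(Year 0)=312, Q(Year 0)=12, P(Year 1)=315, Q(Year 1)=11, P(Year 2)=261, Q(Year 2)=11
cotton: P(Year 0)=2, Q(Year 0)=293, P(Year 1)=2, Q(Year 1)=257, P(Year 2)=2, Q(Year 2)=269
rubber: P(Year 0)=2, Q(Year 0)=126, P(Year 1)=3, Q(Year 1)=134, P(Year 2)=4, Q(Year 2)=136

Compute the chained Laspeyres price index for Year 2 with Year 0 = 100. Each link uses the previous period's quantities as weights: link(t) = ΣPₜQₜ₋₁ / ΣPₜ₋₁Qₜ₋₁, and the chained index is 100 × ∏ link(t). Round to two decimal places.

Link Year 0→Year 1:
ΣP(Year 1)Q(Year 0) = 315×12 + 2×293 + 3×126 = 3780 + 586 + 378 = 4744
ΣP(Year 0)Q(Year 0) = 312×12 + 2×293 + 2×126 = 3744 + 586 + 252 = 4582
link = 4744/4582 = 1.035356
Link Year 1→Year 2:
ΣP(Year 2)Q(Year 1) = 261×11 + 2×257 + 4×134 = 2871 + 514 + 536 = 3921
ΣP(Year 1)Q(Year 1) = 315×11 + 2×257 + 3×134 = 3465 + 514 + 402 = 4381
link = 3921/4381 = 0.895001
Chained index = 100 × 1.035356 × 0.895001 = 92.6645

92.66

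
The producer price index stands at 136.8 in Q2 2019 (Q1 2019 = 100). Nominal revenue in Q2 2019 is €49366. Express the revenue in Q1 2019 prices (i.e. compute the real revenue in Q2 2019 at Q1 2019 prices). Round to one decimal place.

36086.3

Real = Nominal ÷ (Index/100) = 49366 ÷ (136.8/100)
     = 49366 ÷ 1.368 = 36086.2573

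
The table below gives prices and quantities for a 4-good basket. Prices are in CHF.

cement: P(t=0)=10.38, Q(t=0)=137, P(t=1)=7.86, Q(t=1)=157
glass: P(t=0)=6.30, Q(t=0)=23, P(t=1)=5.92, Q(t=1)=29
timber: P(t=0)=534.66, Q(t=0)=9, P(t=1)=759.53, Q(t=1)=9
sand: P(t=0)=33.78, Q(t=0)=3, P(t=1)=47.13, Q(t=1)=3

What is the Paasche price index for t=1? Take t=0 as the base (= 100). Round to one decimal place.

124.6

Paasche price index uses current-period quantities as weights.
ΣP(t=1)·Q(t=1) = 7.86×157 + 5.92×29 + 759.53×9 + 47.13×3 = 1234.02 + 171.68 + 6835.77 + 141.39 = 8382.86
ΣP(t=0)·Q(t=1) = 10.38×157 + 6.30×29 + 534.66×9 + 33.78×3 = 1629.66 + 182.7 + 4811.94 + 101.34 = 6725.64
Index = 8382.86 / 6725.64 × 100 = 124.6403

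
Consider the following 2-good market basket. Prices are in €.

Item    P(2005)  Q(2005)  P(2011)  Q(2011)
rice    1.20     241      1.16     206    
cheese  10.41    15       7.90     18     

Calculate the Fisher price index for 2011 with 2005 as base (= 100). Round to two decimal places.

88.54

Laspeyres component (base-period weights):
ΣP(2011)Q(2005) = 1.16×241 + 7.90×15 = 279.56 + 118.5 = 398.06
ΣP(2005)Q(2005) = 1.20×241 + 10.41×15 = 289.2 + 156.15 = 445.35
L = 398.06 / 445.35 × 100 = 89.3814
Paasche component (current-period weights):
ΣP(2011)Q(2011) = 1.16×206 + 7.90×18 = 238.96 + 142.2 = 381.16
ΣP(2005)Q(2011) = 1.20×206 + 10.41×18 = 247.2 + 187.38 = 434.58
P = 381.16 / 434.58 × 100 = 87.7077
Fisher = √(L × P) = √(89.3814 × 87.7077) = 88.5406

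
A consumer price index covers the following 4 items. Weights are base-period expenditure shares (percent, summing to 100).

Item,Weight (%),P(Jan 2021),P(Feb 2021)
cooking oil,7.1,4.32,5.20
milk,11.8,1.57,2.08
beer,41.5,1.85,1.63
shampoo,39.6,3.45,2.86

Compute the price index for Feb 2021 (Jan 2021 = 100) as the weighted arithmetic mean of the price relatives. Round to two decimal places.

cooking oil: 7.1 × (5.20/4.32) = 7.1 × 1.203704 = 8.5463
milk: 11.8 × (2.08/1.57) = 11.8 × 1.324841 = 15.6331
beer: 41.5 × (1.63/1.85) = 41.5 × 0.881081 = 36.5649
shampoo: 39.6 × (2.86/3.45) = 39.6 × 0.828986 = 32.8278
Index = Σ wᵢ·(p₁ᵢ/p₀ᵢ) = 8.5463 + 15.6331 + 36.5649 + 32.8278 = 93.5721

93.57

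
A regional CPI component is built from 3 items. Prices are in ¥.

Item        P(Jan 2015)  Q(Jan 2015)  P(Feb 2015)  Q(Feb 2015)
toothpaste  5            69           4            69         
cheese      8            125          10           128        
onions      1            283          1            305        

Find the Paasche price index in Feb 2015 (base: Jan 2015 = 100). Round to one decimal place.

Paasche price index uses current-period quantities as weights.
ΣP(Feb 2015)·Q(Feb 2015) = 4×69 + 10×128 + 1×305 = 276 + 1280 + 305 = 1861
ΣP(Jan 2015)·Q(Feb 2015) = 5×69 + 8×128 + 1×305 = 345 + 1024 + 305 = 1674
Index = 1861 / 1674 × 100 = 111.1708

111.2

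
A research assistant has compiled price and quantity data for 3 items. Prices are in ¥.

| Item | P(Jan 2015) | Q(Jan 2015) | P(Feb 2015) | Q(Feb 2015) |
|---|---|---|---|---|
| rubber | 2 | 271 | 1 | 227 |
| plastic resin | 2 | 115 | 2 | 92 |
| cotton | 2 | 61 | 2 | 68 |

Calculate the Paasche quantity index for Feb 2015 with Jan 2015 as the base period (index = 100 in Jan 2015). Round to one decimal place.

Paasche quantity index uses current-period prices as weights.
ΣP(Feb 2015)·Q(Feb 2015) = 1×227 + 2×92 + 2×68 = 227 + 184 + 136 = 547
ΣP(Feb 2015)·Q(Jan 2015) = 1×271 + 2×115 + 2×61 = 271 + 230 + 122 = 623
Index = 547 / 623 × 100 = 87.8010

87.8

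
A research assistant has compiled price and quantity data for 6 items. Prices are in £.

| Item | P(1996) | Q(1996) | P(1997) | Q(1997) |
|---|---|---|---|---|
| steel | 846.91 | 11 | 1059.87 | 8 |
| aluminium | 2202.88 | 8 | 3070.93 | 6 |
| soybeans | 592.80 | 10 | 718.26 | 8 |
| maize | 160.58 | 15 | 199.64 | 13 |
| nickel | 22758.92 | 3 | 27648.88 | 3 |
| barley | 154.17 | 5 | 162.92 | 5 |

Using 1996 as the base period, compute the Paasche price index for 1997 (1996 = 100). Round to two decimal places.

124.13

Paasche price index uses current-period quantities as weights.
ΣP(1997)·Q(1997) = 1059.87×8 + 3070.93×6 + 718.26×8 + 199.64×13 + 27648.88×3 + 162.92×5 = 8478.96 + 18425.58 + 5746.08 + 2595.32 + 82946.64 + 814.6 = 119007.18
ΣP(1996)·Q(1997) = 846.91×8 + 2202.88×6 + 592.80×8 + 160.58×13 + 22758.92×3 + 154.17×5 = 6775.28 + 13217.28 + 4742.4 + 2087.54 + 68276.76 + 770.85 = 95870.11
Index = 119007.18 / 95870.11 × 100 = 124.1338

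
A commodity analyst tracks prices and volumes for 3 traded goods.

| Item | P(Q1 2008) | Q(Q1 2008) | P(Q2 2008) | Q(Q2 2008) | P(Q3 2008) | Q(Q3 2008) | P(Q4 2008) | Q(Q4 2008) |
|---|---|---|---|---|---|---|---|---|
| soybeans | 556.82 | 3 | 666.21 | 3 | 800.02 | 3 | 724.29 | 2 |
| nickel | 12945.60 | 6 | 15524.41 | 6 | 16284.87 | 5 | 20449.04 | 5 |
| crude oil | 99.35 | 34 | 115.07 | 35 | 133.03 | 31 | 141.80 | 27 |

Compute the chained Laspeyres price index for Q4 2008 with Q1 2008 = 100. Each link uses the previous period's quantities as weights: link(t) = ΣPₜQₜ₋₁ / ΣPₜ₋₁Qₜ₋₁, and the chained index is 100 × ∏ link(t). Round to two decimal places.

156.51

Link Q1 2008→Q2 2008:
ΣP(Q2 2008)Q(Q1 2008) = 666.21×3 + 15524.41×6 + 115.07×34 = 1998.63 + 93146.46 + 3912.38 = 99057.47
ΣP(Q1 2008)Q(Q1 2008) = 556.82×3 + 12945.60×6 + 99.35×34 = 1670.46 + 77673.6 + 3377.9 = 82721.96
link = 99057.47/82721.96 = 1.197475
Link Q2 2008→Q3 2008:
ΣP(Q3 2008)Q(Q2 2008) = 800.02×3 + 16284.87×6 + 133.03×35 = 2400.06 + 97709.22 + 4656.05 = 104765.33
ΣP(Q2 2008)Q(Q2 2008) = 666.21×3 + 15524.41×6 + 115.07×35 = 1998.63 + 93146.46 + 4027.45 = 99172.54
link = 104765.33/99172.54 = 1.056395
Link Q3 2008→Q4 2008:
ΣP(Q4 2008)Q(Q3 2008) = 724.29×3 + 20449.04×5 + 141.80×31 = 2172.87 + 102245.2 + 4395.8 = 108813.87
ΣP(Q3 2008)Q(Q3 2008) = 800.02×3 + 16284.87×5 + 133.03×31 = 2400.06 + 81424.35 + 4123.93 = 87948.34
link = 108813.87/87948.34 = 1.237248
Chained index = 100 × 1.197475 × 1.056395 × 1.237248 = 156.5126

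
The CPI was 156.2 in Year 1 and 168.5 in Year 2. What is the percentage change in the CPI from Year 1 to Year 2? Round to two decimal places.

7.87%

Change = (168.5 − 156.2) / 156.2 × 100
       = 12.3 / 156.2 × 100 = 7.8745%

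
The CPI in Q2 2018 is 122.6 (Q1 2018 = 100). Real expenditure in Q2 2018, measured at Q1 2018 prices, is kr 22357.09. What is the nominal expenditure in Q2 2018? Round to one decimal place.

Nominal = Real × (Index/100) = 22357.09 × (122.6/100)
        = 22357.09 × 1.226 = 27409.7923

27409.8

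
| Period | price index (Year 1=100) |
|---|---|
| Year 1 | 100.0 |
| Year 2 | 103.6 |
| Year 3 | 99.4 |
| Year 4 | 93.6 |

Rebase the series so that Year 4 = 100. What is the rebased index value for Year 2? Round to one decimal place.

110.7

Rebased(Year 2) = 103.6 / 93.6 × 100 = 110.6838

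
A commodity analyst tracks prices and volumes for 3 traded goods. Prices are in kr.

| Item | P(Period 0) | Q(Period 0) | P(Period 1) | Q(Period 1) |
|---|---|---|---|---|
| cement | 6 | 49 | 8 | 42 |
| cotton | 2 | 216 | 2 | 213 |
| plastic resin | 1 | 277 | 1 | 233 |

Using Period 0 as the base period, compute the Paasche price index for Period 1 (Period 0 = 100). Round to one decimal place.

Paasche price index uses current-period quantities as weights.
ΣP(Period 1)·Q(Period 1) = 8×42 + 2×213 + 1×233 = 336 + 426 + 233 = 995
ΣP(Period 0)·Q(Period 1) = 6×42 + 2×213 + 1×233 = 252 + 426 + 233 = 911
Index = 995 / 911 × 100 = 109.2206

109.2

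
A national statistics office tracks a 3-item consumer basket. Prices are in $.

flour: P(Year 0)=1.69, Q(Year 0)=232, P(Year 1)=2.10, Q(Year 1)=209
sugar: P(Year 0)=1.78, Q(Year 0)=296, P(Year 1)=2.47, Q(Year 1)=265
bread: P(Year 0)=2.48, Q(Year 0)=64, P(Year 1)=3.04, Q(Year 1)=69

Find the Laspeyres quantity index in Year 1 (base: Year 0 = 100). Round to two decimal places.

Laspeyres quantity index uses base-period prices as weights.
ΣP(Year 0)·Q(Year 1) = 1.69×209 + 1.78×265 + 2.48×69 = 353.21 + 471.7 + 171.12 = 996.03
ΣP(Year 0)·Q(Year 0) = 1.69×232 + 1.78×296 + 2.48×64 = 392.08 + 526.88 + 158.72 = 1077.68
Index = 996.03 / 1077.68 × 100 = 92.4235

92.42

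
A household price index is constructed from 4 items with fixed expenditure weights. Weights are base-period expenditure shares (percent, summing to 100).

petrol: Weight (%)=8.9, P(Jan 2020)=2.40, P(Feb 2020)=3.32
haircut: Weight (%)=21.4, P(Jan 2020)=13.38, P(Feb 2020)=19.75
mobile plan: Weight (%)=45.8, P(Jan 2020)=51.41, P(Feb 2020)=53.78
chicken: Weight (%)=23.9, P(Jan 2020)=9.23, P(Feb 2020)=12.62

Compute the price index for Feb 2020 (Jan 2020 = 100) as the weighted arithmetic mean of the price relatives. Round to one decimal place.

124.5

petrol: 8.9 × (3.32/2.40) = 8.9 × 1.383333 = 12.3117
haircut: 21.4 × (19.75/13.38) = 21.4 × 1.476084 = 31.5882
mobile plan: 45.8 × (53.78/51.41) = 45.8 × 1.046100 = 47.9114
chicken: 23.9 × (12.62/9.23) = 23.9 × 1.367281 = 32.6780
Index = Σ wᵢ·(p₁ᵢ/p₀ᵢ) = 12.3117 + 31.5882 + 47.9114 + 32.6780 = 124.4892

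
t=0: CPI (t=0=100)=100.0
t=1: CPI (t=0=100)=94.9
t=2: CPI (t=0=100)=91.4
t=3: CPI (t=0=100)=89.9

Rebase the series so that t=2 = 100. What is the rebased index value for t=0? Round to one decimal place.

109.4

Rebased(t=0) = 100.0 / 91.4 × 100 = 109.4092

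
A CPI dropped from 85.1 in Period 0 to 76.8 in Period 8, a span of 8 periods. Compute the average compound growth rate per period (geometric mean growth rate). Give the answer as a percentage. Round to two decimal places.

-1.27%

Growth factor = (76.8/85.1)^(1/8) = (0.902468)^(1/8) = 0.987254
Growth rate = 0.987254 − 1 = -0.012746 = -1.2746%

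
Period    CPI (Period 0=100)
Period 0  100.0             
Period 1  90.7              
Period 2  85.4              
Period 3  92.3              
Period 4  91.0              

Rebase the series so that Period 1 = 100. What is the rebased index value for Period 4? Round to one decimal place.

Rebased(Period 4) = 91.0 / 90.7 × 100 = 100.3308

100.3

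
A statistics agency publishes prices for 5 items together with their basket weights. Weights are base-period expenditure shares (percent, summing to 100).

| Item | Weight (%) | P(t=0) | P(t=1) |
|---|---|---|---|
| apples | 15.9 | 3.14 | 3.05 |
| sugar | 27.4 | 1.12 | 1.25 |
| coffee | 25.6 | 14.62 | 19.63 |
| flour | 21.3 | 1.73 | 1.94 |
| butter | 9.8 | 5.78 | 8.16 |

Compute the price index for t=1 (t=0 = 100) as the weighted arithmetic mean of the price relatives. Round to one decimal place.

118.1

apples: 15.9 × (3.05/3.14) = 15.9 × 0.971338 = 15.4443
sugar: 27.4 × (1.25/1.12) = 27.4 × 1.116071 = 30.5804
coffee: 25.6 × (19.63/14.62) = 25.6 × 1.342681 = 34.3726
flour: 21.3 × (1.94/1.73) = 21.3 × 1.121387 = 23.8855
butter: 9.8 × (8.16/5.78) = 9.8 × 1.411765 = 13.8353
Index = Σ wᵢ·(p₁ᵢ/p₀ᵢ) = 15.4443 + 30.5804 + 34.3726 + 23.8855 + 13.8353 = 118.1181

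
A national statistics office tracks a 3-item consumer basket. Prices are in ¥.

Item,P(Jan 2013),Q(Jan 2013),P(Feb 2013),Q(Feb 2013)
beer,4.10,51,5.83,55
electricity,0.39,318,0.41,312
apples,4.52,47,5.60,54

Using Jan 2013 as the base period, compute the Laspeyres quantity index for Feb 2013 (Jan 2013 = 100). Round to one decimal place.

108.4

Laspeyres quantity index uses base-period prices as weights.
ΣP(Jan 2013)·Q(Feb 2013) = 4.10×55 + 0.39×312 + 4.52×54 = 225.5 + 121.68 + 244.08 = 591.26
ΣP(Jan 2013)·Q(Jan 2013) = 4.10×51 + 0.39×318 + 4.52×47 = 209.1 + 124.02 + 212.44 = 545.56
Index = 591.26 / 545.56 × 100 = 108.3767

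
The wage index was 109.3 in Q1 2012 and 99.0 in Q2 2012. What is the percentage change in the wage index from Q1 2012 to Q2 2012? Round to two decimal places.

Change = (99.0 − 109.3) / 109.3 × 100
       = -10.3 / 109.3 × 100 = -9.4236%

-9.42%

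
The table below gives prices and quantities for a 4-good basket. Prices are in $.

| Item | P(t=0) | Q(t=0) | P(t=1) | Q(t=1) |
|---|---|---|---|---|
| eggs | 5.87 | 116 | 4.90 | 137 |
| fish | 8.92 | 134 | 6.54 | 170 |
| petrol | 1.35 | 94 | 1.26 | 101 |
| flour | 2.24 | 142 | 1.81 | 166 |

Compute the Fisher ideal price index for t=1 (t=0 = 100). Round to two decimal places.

78.29

Laspeyres component (base-period weights):
ΣP(t=1)Q(t=0) = 4.90×116 + 6.54×134 + 1.26×94 + 1.81×142 = 568.4 + 876.36 + 118.44 + 257.02 = 1820.22
ΣP(t=0)Q(t=0) = 5.87×116 + 8.92×134 + 1.35×94 + 2.24×142 = 680.92 + 1195.28 + 126.9 + 318.08 = 2321.18
L = 1820.22 / 2321.18 × 100 = 78.4179
Paasche component (current-period weights):
ΣP(t=1)Q(t=1) = 4.90×137 + 6.54×170 + 1.26×101 + 1.81×166 = 671.3 + 1111.8 + 127.26 + 300.46 = 2210.82
ΣP(t=0)Q(t=1) = 5.87×137 + 8.92×170 + 1.35×101 + 2.24×166 = 804.19 + 1516.4 + 136.35 + 371.84 = 2828.78
P = 2210.82 / 2828.78 × 100 = 78.1545
Fisher = √(L × P) = √(78.4179 × 78.1545) = 78.2861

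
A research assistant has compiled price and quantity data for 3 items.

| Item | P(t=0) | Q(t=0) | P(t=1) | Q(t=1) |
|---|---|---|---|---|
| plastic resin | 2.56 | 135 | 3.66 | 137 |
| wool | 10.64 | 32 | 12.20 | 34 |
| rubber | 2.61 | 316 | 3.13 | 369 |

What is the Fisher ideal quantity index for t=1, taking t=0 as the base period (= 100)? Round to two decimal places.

110.73

Laspeyres component (base-period weights):
ΣP(t=0)Q(t=1) = 2.56×137 + 10.64×34 + 2.61×369 = 350.72 + 361.76 + 963.09 = 1675.57
ΣP(t=0)Q(t=0) = 2.56×135 + 10.64×32 + 2.61×316 = 345.6 + 340.48 + 824.76 = 1510.84
L = 1675.57 / 1510.84 × 100 = 110.9032
Paasche component (current-period weights):
ΣP(t=1)Q(t=1) = 3.66×137 + 12.20×34 + 3.13×369 = 501.42 + 414.8 + 1154.97 = 2071.19
ΣP(t=1)Q(t=0) = 3.66×135 + 12.20×32 + 3.13×316 = 494.1 + 390.4 + 989.08 = 1873.58
P = 2071.19 / 1873.58 × 100 = 110.5472
Fisher = √(L × P) = √(110.9032 × 110.5472) = 110.7251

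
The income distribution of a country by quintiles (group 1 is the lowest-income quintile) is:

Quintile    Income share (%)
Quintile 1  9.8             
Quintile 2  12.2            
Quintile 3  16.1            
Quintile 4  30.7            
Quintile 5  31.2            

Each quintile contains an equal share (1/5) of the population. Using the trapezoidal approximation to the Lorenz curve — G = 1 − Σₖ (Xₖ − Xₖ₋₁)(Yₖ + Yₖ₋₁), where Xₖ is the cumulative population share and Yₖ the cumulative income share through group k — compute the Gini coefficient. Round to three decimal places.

0.245

Cumulative income shares Yₖ: 0.0980, 0.2200, 0.3810, 0.6880, 1.0000
Σ (Xₖ−Xₖ₋₁)(Yₖ+Yₖ₋₁) = (1/5)(0.0980+0.0000) + (1/5)(0.2200+0.0980) + (1/5)(0.3810+0.2200) + (1/5)(0.6880+0.3810) + (1/5)(1.0000+0.6880)
  = 0.0196 + 0.0636 + 0.1202 + 0.2138 + 0.3376 = 0.7548
G = 1 − 0.7548 = 0.2452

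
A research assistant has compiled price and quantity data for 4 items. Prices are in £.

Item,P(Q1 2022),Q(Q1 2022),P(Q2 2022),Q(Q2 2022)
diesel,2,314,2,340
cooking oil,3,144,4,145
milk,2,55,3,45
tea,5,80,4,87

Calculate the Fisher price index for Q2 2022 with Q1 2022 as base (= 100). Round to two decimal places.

Laspeyres component (base-period weights):
ΣP(Q2 2022)Q(Q1 2022) = 2×314 + 4×144 + 3×55 + 4×80 = 628 + 576 + 165 + 320 = 1689
ΣP(Q1 2022)Q(Q1 2022) = 2×314 + 3×144 + 2×55 + 5×80 = 628 + 432 + 110 + 400 = 1570
L = 1689 / 1570 × 100 = 107.5796
Paasche component (current-period weights):
ΣP(Q2 2022)Q(Q2 2022) = 2×340 + 4×145 + 3×45 + 4×87 = 680 + 580 + 135 + 348 = 1743
ΣP(Q1 2022)Q(Q2 2022) = 2×340 + 3×145 + 2×45 + 5×87 = 680 + 435 + 90 + 435 = 1640
P = 1743 / 1640 × 100 = 106.2805
Fisher = √(L × P) = √(107.5796 × 106.2805) = 106.9281

106.93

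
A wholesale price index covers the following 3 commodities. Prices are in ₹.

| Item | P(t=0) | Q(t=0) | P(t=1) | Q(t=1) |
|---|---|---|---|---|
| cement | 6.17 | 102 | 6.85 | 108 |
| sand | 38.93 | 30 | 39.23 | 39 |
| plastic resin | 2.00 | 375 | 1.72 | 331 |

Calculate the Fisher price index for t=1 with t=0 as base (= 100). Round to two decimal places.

Laspeyres component (base-period weights):
ΣP(t=1)Q(t=0) = 6.85×102 + 39.23×30 + 1.72×375 = 698.7 + 1176.9 + 645 = 2520.6
ΣP(t=0)Q(t=0) = 6.17×102 + 38.93×30 + 2.00×375 = 629.34 + 1167.9 + 750 = 2547.24
L = 2520.6 / 2547.24 × 100 = 98.9542
Paasche component (current-period weights):
ΣP(t=1)Q(t=1) = 6.85×108 + 39.23×39 + 1.72×331 = 739.8 + 1529.97 + 569.32 = 2839.09
ΣP(t=0)Q(t=1) = 6.17×108 + 38.93×39 + 2.00×331 = 666.36 + 1518.27 + 662 = 2846.63
P = 2839.09 / 2846.63 × 100 = 99.7351
Fisher = √(L × P) = √(98.9542 × 99.7351) = 99.3439

99.34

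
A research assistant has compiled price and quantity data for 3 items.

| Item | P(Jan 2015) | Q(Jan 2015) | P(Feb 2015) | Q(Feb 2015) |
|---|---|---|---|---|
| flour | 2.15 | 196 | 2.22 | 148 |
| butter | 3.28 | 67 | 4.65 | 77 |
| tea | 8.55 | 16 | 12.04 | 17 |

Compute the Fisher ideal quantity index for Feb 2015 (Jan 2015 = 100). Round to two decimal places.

93.46

Laspeyres component (base-period weights):
ΣP(Jan 2015)Q(Feb 2015) = 2.15×148 + 3.28×77 + 8.55×17 = 318.2 + 252.56 + 145.35 = 716.11
ΣP(Jan 2015)Q(Jan 2015) = 2.15×196 + 3.28×67 + 8.55×16 = 421.4 + 219.76 + 136.8 = 777.96
L = 716.11 / 777.96 × 100 = 92.0497
Paasche component (current-period weights):
ΣP(Feb 2015)Q(Feb 2015) = 2.22×148 + 4.65×77 + 12.04×17 = 328.56 + 358.05 + 204.68 = 891.29
ΣP(Feb 2015)Q(Jan 2015) = 2.22×196 + 4.65×67 + 12.04×16 = 435.12 + 311.55 + 192.64 = 939.31
P = 891.29 / 939.31 × 100 = 94.8877
Fisher = √(L × P) = √(92.0497 × 94.8877) = 93.4580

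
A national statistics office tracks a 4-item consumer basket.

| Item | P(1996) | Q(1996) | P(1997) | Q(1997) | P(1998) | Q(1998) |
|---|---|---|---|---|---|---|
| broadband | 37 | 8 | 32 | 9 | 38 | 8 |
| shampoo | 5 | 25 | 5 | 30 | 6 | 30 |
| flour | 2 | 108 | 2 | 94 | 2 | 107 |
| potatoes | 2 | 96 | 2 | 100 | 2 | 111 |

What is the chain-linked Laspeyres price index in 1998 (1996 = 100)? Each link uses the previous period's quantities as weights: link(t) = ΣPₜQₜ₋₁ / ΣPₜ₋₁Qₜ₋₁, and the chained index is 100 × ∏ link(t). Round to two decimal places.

104.85

Link 1996→1997:
ΣP(1997)Q(1996) = 32×8 + 5×25 + 2×108 + 2×96 = 256 + 125 + 216 + 192 = 789
ΣP(1996)Q(1996) = 37×8 + 5×25 + 2×108 + 2×96 = 296 + 125 + 216 + 192 = 829
link = 789/829 = 0.951749
Link 1997→1998:
ΣP(1998)Q(1997) = 38×9 + 6×30 + 2×94 + 2×100 = 342 + 180 + 188 + 200 = 910
ΣP(1997)Q(1997) = 32×9 + 5×30 + 2×94 + 2×100 = 288 + 150 + 188 + 200 = 826
link = 910/826 = 1.101695
Chained index = 100 × 0.951749 × 1.101695 = 104.8537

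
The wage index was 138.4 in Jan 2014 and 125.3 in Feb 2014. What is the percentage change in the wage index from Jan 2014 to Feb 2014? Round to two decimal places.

Change = (125.3 − 138.4) / 138.4 × 100
       = -13.1 / 138.4 × 100 = -9.4653%

-9.47%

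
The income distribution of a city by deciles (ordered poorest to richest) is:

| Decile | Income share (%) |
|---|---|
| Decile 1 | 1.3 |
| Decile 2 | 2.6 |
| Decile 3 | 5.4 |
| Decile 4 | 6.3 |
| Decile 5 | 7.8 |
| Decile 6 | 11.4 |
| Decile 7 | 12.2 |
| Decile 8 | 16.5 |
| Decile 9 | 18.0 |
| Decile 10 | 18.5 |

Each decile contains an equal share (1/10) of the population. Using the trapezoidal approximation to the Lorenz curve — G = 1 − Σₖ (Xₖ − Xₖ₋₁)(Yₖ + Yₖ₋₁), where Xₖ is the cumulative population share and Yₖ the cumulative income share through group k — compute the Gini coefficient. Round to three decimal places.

0.339

Cumulative income shares Yₖ: 0.0130, 0.0390, 0.0930, 0.1560, 0.2340, 0.3480, 0.4700, 0.6350, 0.8150, 1.0000
Σ (Xₖ−Xₖ₋₁)(Yₖ+Yₖ₋₁) = (1/10)(0.0130+0.0000) + (1/10)(0.0390+0.0130) + (1/10)(0.0930+0.0390) + (1/10)(0.1560+0.0930) + (1/10)(0.2340+0.1560) + (1/10)(0.3480+0.2340) + (1/10)(0.4700+0.3480) + (1/10)(0.6350+0.4700) + (1/10)(0.8150+0.6350) + (1/10)(1.0000+0.8150)
  = 0.0013 + 0.0052 + 0.0132 + 0.0249 + 0.0390 + 0.0582 + 0.0818 + 0.1105 + 0.1450 + 0.1815 = 0.6606
G = 1 − 0.6606 = 0.3394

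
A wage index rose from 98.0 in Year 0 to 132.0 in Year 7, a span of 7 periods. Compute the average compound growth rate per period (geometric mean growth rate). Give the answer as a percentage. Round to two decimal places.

Growth factor = (132.0/98.0)^(1/7) = (1.346939)^(1/7) = 1.043466
Growth rate = 1.043466 − 1 = 0.043466 = 4.3466%

4.35%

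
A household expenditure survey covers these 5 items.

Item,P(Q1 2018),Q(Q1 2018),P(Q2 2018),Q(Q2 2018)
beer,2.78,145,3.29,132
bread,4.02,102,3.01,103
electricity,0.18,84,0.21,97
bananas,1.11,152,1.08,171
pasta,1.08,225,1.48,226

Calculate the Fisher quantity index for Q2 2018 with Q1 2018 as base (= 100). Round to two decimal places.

Laspeyres component (base-period weights):
ΣP(Q1 2018)Q(Q2 2018) = 2.78×132 + 4.02×103 + 0.18×97 + 1.11×171 + 1.08×226 = 366.96 + 414.06 + 17.46 + 189.81 + 244.08 = 1232.37
ΣP(Q1 2018)Q(Q1 2018) = 2.78×145 + 4.02×102 + 0.18×84 + 1.11×152 + 1.08×225 = 403.1 + 410.04 + 15.12 + 168.72 + 243 = 1239.98
L = 1232.37 / 1239.98 × 100 = 99.3863
Paasche component (current-period weights):
ΣP(Q2 2018)Q(Q2 2018) = 3.29×132 + 3.01×103 + 0.21×97 + 1.08×171 + 1.48×226 = 434.28 + 310.03 + 20.37 + 184.68 + 334.48 = 1283.84
ΣP(Q2 2018)Q(Q1 2018) = 3.29×145 + 3.01×102 + 0.21×84 + 1.08×152 + 1.48×225 = 477.05 + 307.02 + 17.64 + 164.16 + 333 = 1298.87
P = 1283.84 / 1298.87 × 100 = 98.8428
Fisher = √(L × P) = √(99.3863 × 98.8428) = 99.1142

99.11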